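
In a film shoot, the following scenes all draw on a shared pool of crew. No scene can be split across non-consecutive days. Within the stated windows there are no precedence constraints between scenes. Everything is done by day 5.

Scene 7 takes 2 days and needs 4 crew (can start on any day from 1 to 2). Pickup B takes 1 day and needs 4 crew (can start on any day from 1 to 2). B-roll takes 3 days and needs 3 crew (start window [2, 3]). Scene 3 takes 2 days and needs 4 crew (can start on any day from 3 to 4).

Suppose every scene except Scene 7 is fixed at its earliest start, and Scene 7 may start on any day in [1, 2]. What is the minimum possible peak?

Scene 7@1: d1:8  d2:7  d3:7  d4:7  d5:0 → peak 8
Scene 7@2: d1:4  d2:7  d3:11  d4:7  d5:0 → peak 11
Best is Scene 7@1, peak 8.

8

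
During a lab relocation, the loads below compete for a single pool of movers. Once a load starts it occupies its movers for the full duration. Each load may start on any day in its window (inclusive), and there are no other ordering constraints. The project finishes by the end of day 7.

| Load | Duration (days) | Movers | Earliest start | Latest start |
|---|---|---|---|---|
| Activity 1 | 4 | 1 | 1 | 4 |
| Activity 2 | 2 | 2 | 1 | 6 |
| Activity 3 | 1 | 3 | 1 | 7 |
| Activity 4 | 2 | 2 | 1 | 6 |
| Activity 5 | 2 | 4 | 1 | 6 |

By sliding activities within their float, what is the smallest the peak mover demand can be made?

Early-start (Activity 1@1, Activity 2@1, Activity 3@1, Activity 4@1, Activity 5@1) gives peak 12: d1:12  d2:9  d3:1  d4:1  d5:0  d6:0  d7:0.
Shift Activity 3→3, Activity 4→4, Activity 5→6.
Schedule Activity 1@1, Activity 2@1, Activity 3@3, Activity 4@4, Activity 5@6: d1:3  d2:3  d3:4  d4:3  d5:2  d6:4  d7:4 — peak 4.
Total mover-days = 23 over 7 days ⇒ peak ≥ ⌈23/7⌉ = 4, so 4 is optimal.

4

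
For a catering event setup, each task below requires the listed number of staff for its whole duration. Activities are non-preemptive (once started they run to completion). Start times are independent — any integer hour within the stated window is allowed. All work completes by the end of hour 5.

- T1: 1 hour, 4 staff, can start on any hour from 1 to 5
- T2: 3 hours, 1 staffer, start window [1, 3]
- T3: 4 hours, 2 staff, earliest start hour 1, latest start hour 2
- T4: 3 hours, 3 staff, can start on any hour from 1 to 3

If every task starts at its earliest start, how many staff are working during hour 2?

6

At early start, hour 2 has: T2, T3, T4.
Demand: 1 + 2 + 3 = 6.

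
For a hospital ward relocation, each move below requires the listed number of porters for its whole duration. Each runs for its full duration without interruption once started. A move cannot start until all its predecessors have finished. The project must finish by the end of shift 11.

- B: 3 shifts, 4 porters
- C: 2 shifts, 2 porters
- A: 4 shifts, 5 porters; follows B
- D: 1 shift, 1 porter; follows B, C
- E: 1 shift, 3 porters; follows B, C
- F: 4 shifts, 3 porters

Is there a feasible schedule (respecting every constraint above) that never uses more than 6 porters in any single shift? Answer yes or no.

yes

Schedule B@1, C@1, A@4, D@4, E@8, F@8: s1:6  s2:6  s3:4  s4:6  s5:5  s6:5  s7:5  s8:6  s9:3  s10:3  s11:3 — peak 6 ≤ 6.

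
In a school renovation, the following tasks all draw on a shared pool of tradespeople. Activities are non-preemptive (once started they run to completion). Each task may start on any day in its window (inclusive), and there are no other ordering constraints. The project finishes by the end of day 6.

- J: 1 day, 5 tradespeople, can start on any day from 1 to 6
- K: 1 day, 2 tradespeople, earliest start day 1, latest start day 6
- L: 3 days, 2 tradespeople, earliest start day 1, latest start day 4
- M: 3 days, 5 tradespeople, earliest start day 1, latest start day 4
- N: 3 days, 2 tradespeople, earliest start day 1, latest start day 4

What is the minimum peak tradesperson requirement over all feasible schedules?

Early-start (J@1, K@1, L@1, M@1, N@1) gives peak 16: d1:16  d2:9  d3:9  d4:0  d5:0  d6:0.
Shift K→2, M→3, N→4.
Schedule J@1, K@2, L@1, M@3, N@4: d1:7  d2:4  d3:7  d4:7  d5:7  d6:2 — peak 7.

7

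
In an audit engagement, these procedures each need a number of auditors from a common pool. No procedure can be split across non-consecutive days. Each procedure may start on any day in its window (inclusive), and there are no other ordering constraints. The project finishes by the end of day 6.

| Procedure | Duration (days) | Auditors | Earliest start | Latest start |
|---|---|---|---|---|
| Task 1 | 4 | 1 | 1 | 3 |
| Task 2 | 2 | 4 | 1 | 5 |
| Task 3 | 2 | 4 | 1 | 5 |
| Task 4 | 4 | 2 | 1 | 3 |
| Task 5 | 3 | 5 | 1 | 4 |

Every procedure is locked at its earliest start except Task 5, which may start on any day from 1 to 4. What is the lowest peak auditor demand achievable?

11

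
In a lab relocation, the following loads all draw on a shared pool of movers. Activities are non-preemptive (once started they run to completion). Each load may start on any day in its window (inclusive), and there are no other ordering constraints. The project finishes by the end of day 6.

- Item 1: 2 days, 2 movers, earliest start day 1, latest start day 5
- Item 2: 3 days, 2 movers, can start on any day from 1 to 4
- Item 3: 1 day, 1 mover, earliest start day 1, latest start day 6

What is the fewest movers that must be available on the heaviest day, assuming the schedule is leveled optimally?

Early-start (Item 1@1, Item 2@1, Item 3@1) gives peak 5: d1:5  d2:4  d3:2  d4:0  d5:0  d6:0.
Shift Item 2→3, Item 3→6.
Schedule Item 1@1, Item 2@3, Item 3@6: d1:2  d2:2  d3:2  d4:2  d5:2  d6:1 — peak 2.
Total mover-days = 11 over 6 days ⇒ peak ≥ ⌈11/6⌉ = 2, so 2 is optimal.

2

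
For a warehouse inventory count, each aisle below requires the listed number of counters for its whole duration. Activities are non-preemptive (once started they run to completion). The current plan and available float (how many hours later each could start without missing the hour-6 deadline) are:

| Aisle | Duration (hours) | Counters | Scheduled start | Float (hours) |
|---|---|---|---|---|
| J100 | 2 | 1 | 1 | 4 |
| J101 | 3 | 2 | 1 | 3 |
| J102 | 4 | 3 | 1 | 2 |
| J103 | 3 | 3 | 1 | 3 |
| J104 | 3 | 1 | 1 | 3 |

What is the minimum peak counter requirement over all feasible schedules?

Early-start (J100@1, J101@1, J102@1, J103@1, J104@1) gives peak 10: h1:10  h2:10  h3:9  h4:3  h5:0  h6:0.
Shift J102→3, J103→4.
Schedule J100@1, J101@1, J102@3, J103@4, J104@1: h1:4  h2:4  h3:6  h4:6  h5:6  h6:6 — peak 6.
Total counter-hours = 32 over 6 hours ⇒ peak ≥ ⌈32/6⌉ = 6, so 6 is optimal.

6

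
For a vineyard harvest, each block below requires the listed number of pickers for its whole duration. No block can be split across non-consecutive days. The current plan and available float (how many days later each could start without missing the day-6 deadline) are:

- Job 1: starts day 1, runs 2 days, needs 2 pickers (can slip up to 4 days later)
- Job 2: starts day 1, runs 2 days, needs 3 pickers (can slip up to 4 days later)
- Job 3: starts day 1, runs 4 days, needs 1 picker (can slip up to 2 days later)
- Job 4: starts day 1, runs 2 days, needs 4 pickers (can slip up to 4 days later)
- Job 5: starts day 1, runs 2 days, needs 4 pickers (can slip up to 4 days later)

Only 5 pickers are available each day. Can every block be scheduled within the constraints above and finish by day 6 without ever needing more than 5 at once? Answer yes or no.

yes

Schedule Job 1@1, Job 2@1, Job 3@3, Job 4@3, Job 5@5: d1:5  d2:5  d3:5  d4:5  d5:5  d6:5 — peak 5 ≤ 5.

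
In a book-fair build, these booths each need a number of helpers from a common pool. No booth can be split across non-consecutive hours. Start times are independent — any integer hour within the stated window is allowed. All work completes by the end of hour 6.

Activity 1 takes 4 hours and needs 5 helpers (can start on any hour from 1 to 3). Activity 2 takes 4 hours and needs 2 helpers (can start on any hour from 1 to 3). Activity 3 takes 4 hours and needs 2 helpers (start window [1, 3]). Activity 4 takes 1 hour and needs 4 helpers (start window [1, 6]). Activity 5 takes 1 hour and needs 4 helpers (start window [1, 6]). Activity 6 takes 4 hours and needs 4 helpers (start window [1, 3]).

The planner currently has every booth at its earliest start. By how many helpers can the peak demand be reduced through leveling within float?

8

Early-start peak: h1:21  h2:13  h3:13  h4:13  h5:0  h6:0 ⇒ 21.
Leveled (Activity 1@1, Activity 2@1, Activity 3@1, Activity 4@1, Activity 5@2, Activity 6@3): h1:13  h2:13  h3:13  h4:13  h5:4  h6:4 ⇒ 13.
Reduction 21 − 13 = 8.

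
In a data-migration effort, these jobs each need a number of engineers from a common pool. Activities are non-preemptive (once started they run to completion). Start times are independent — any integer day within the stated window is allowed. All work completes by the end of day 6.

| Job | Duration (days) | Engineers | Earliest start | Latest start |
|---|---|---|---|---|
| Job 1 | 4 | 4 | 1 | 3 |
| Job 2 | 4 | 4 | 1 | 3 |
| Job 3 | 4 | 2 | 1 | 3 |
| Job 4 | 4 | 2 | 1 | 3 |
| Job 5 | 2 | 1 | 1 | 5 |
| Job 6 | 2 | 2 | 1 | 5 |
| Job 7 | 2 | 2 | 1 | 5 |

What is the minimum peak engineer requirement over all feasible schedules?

Early-start (Job 1@1, Job 2@1, Job 3@1, Job 4@1, Job 5@1, Job 6@1, Job 7@1) gives peak 17: d1:17  d2:17  d3:12  d4:12  d5:0  d6:0.
Shift Job 5→5, Job 6→5, Job 7→5.
Schedule Job 1@1, Job 2@1, Job 3@1, Job 4@1, Job 5@5, Job 6@5, Job 7@5: d1:12  d2:12  d3:12  d4:12  d5:5  d6:5 — peak 12.

12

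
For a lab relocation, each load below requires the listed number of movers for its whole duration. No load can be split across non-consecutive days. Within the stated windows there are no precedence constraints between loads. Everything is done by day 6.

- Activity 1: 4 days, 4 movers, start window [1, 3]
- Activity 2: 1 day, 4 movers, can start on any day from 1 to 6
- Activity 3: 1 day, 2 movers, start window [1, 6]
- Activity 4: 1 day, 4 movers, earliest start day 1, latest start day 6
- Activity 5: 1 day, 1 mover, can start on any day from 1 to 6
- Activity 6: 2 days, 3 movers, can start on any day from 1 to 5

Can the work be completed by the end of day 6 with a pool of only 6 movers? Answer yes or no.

The minimum achievable peak is 7; 6 < 7, so no feasible schedule stays within the cap.

no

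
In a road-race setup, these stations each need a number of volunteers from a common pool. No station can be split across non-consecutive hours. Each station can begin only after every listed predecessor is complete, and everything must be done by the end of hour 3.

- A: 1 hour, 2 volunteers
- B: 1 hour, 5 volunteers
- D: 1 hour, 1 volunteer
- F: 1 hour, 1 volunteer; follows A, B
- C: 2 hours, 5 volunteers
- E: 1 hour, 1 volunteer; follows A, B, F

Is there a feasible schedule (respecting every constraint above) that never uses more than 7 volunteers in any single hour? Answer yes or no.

Schedule A@1, B@1, D@2, F@2, C@2, E@3: h1:7  h2:7  h3:6 — peak 7 ≤ 7.

yes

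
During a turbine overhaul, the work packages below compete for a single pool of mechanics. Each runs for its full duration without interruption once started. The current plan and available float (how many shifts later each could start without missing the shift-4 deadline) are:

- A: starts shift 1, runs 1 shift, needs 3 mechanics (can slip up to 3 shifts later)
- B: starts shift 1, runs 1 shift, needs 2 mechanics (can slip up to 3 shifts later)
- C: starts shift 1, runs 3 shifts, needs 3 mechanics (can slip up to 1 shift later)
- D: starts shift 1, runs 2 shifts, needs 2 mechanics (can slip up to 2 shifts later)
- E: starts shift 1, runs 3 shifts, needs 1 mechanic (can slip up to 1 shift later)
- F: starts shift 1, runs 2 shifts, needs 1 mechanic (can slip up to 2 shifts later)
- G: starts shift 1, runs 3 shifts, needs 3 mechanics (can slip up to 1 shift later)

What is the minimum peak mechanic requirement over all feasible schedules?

Early-start (A@1, B@1, C@1, D@1, E@1, F@1, G@1) gives peak 15: s1:15  s2:10  s3:7  s4:0.
Shift D→3, E→2, G→2.
Schedule A@1, B@1, C@1, D@3, E@2, F@1, G@2: s1:9  s2:8  s3:9  s4:6 — peak 9.

9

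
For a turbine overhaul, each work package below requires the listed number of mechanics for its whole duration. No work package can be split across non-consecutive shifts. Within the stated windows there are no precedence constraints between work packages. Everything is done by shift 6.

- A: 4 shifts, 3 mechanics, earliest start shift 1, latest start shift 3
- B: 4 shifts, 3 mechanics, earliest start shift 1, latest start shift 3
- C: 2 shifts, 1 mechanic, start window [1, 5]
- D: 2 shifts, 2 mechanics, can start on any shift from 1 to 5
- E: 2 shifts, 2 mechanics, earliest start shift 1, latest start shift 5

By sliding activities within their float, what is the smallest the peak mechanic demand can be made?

Early-start (A@1, B@1, C@1, D@1, E@1) gives peak 11: s1:11  s2:11  s3:6  s4:6  s5:0  s6:0.
Shift C→5, D→5, E→5.
Schedule A@1, B@1, C@5, D@5, E@5: s1:6  s2:6  s3:6  s4:6  s5:5  s6:5 — peak 6.
Total mechanic-shifts = 34 over 6 shifts ⇒ peak ≥ ⌈34/6⌉ = 6, so 6 is optimal.

6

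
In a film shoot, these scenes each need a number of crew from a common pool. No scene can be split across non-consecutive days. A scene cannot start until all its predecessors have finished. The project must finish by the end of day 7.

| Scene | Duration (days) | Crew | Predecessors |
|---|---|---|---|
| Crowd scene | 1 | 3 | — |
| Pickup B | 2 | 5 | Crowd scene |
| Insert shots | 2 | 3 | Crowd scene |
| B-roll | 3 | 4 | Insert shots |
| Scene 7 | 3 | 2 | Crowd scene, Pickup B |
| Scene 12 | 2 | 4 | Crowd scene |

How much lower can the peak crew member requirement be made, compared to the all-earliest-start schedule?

2

Early-start peak: d1:3  d2:12  d3:12  d4:6  d5:6  d6:6  d7:0 ⇒ 12.
Leveled (Crowd scene@1, Pickup B@2, Insert shots@2, B-roll@4, Scene 7@4, Scene 12@4): d1:3  d2:8  d3:8  d4:10  d5:10  d6:6  d7:0 ⇒ 10.
Reduction 12 − 10 = 2.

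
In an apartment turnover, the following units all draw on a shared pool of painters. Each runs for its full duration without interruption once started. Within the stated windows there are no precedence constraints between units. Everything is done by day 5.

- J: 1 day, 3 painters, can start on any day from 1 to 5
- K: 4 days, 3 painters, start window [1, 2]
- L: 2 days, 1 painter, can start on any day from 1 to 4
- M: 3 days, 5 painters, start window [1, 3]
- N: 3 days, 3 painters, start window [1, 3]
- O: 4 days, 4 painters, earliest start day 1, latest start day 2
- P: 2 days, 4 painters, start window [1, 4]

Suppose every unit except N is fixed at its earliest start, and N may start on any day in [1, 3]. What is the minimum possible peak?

N@1: d1:23  d2:20  d3:15  d4:7  d5:0 → peak 23
N@2: d1:20  d2:20  d3:15  d4:10  d5:0 → peak 20
N@3: d1:20  d2:17  d3:15  d4:10  d5:3 → peak 20
Best is N@2, peak 20.

20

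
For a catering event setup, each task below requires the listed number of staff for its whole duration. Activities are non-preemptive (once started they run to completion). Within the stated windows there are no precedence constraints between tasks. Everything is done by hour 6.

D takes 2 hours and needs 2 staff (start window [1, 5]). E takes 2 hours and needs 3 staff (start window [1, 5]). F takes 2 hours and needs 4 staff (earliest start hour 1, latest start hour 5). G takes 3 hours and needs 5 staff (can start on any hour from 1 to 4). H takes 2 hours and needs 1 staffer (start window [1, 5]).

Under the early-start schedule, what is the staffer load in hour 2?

15

At early start, hour 2 has: D, E, F, G, H.
Demand: 2 + 3 + 4 + 5 + 1 = 15.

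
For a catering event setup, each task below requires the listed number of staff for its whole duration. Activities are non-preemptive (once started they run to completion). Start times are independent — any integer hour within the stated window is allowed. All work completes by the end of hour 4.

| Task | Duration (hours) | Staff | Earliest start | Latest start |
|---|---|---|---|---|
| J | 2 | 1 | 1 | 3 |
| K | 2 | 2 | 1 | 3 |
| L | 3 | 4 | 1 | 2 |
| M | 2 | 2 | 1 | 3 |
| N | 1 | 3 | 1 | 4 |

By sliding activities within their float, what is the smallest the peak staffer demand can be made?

Early-start (J@1, K@1, L@1, M@1, N@1) gives peak 12: h1:12  h2:9  h3:4  h4:0.
Shift M→3, N→4.
Schedule J@1, K@1, L@1, M@3, N@4: h1:7  h2:7  h3:6  h4:5 — peak 7.
Total staffer-hours = 25 over 4 hours ⇒ peak ≥ ⌈25/4⌉ = 7, so 7 is optimal.

7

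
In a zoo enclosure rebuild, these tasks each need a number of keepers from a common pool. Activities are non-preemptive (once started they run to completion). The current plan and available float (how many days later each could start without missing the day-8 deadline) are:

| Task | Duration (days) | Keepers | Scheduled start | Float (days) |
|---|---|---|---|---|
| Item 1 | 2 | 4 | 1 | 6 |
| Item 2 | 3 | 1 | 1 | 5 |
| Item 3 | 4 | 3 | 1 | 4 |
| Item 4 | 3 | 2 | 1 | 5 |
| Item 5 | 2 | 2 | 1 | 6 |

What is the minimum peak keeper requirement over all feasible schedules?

5

Early-start (Item 1@1, Item 2@1, Item 3@1, Item 4@1, Item 5@1) gives peak 12: d1:12  d2:12  d3:6  d4:3  d5:0  d6:0  d7:0  d8:0.
Shift Item 3→3, Item 4→4, Item 5→7.
Schedule Item 1@1, Item 2@1, Item 3@3, Item 4@4, Item 5@7: d1:5  d2:5  d3:4  d4:5  d5:5  d6:5  d7:2  d8:2 — peak 5.
Total keeper-days = 33 over 8 days ⇒ peak ≥ ⌈33/8⌉ = 5, so 5 is optimal.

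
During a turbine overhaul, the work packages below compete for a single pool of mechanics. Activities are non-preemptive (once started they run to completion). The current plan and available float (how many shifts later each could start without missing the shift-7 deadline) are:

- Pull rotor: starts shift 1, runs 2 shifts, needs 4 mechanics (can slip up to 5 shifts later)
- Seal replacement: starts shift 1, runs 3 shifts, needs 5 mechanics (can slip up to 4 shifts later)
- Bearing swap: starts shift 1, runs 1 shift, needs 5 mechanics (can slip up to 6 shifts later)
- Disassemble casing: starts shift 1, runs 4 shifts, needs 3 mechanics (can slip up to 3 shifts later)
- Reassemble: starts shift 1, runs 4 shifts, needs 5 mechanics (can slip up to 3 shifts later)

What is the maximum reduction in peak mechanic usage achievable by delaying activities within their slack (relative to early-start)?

12

Early-start peak: s1:22  s2:17  s3:13  s4:8  s5:0  s6:0  s7:0 ⇒ 22.
Leveled (Pull rotor@1, Seal replacement@1, Bearing swap@3, Disassemble casing@4, Reassemble@4): s1:9  s2:9  s3:10  s4:8  s5:8  s6:8  s7:8 ⇒ 10.
Reduction 22 − 10 = 12.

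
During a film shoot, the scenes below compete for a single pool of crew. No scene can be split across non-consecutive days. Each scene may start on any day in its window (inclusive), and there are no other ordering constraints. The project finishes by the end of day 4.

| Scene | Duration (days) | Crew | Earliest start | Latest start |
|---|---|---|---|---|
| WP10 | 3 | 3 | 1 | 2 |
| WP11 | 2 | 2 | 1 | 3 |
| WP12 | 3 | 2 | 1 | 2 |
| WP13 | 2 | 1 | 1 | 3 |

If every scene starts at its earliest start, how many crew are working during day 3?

5

At early start, day 3 has: WP10, WP12.
Demand: 3 + 2 = 5.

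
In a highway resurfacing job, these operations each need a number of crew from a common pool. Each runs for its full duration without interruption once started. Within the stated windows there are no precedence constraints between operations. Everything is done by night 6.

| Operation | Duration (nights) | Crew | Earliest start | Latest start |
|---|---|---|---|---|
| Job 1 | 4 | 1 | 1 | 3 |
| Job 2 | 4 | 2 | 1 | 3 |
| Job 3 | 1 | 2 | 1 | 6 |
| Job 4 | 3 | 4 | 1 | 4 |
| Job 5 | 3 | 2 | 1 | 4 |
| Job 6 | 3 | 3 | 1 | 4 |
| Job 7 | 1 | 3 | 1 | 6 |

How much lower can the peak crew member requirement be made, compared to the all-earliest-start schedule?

9

Early-start peak: n1:17  n2:12  n3:12  n4:3  n5:0  n6:0 ⇒ 17.
Leveled (Job 1@1, Job 2@1, Job 3@5, Job 4@1, Job 5@4, Job 6@4, Job 7@6): n1:7  n2:7  n3:7  n4:8  n5:7  n6:8 ⇒ 8.
Reduction 17 − 8 = 9.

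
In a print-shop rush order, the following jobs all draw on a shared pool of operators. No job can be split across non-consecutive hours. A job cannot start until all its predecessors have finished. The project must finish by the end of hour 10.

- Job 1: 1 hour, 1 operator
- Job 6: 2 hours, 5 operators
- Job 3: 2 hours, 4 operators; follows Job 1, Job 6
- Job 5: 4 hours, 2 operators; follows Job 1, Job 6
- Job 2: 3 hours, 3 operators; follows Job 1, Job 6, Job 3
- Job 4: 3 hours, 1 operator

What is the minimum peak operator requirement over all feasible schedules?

5

Early-start (Job 1@1, Job 6@1, Job 3@3, Job 5@3, Job 2@5, Job 4@1) gives peak 7: h1:7  h2:6  h3:7  h4:6  h5:5  h6:5  h7:3  h8:0  h9:0  h10:0.
Shift Job 6→2, Job 3→4, Job 5→6, Job 2→7, Job 4→4.
Schedule Job 1@1, Job 6@2, Job 3@4, Job 5@6, Job 2@7, Job 4@4: h1:1  h2:5  h3:5  h4:5  h5:5  h6:3  h7:5  h8:5  h9:5  h10:0 — peak 5.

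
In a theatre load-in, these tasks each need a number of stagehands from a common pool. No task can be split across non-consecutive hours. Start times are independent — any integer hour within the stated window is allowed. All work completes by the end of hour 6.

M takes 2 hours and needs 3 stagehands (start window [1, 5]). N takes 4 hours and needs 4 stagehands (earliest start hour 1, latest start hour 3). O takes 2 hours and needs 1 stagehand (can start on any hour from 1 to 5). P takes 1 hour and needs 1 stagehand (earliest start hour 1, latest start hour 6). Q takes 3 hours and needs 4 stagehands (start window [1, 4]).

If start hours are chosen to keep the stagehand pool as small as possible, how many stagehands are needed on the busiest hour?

Early-start (M@1, N@1, O@1, P@1, Q@1) gives peak 13: h1:13  h2:12  h3:8  h4:4  h5:0  h6:0.
Shift P→3, Q→4.
Schedule M@1, N@1, O@1, P@3, Q@4: h1:8  h2:8  h3:5  h4:8  h5:4  h6:4 — peak 8.

8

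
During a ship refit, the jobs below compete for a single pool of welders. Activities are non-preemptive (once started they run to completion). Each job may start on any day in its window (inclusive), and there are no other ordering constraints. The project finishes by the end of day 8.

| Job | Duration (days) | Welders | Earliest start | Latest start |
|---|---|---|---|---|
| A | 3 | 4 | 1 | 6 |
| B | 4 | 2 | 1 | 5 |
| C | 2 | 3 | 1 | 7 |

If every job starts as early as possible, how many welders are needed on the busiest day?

Early-start schedule: A@1, B@1, C@1.
Load per day: day 1: 9, day 2: 9, day 3: 6, day 4: 2, day 5: 0, day 6: 0, day 7: 0, day 8: 0.
Peak is 9.

9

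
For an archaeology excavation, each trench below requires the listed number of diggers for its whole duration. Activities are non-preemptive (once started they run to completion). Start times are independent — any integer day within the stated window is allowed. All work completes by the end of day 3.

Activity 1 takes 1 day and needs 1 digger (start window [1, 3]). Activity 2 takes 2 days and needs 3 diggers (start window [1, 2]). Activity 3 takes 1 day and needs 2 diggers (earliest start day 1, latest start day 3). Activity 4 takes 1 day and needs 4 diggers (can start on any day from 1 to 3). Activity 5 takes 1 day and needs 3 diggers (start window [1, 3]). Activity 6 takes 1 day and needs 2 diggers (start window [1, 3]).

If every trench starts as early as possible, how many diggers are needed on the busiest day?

15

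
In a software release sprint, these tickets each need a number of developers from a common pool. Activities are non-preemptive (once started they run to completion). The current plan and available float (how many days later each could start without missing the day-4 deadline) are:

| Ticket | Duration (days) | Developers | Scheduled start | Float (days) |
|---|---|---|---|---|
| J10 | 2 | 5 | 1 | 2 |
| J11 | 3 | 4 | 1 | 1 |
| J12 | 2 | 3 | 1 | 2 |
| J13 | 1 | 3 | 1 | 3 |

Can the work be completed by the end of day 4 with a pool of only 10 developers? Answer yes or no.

Schedule J10@1, J11@1, J12@3, J13@4: d1:9  d2:9  d3:7  d4:6 — peak 9 ≤ 10.

yes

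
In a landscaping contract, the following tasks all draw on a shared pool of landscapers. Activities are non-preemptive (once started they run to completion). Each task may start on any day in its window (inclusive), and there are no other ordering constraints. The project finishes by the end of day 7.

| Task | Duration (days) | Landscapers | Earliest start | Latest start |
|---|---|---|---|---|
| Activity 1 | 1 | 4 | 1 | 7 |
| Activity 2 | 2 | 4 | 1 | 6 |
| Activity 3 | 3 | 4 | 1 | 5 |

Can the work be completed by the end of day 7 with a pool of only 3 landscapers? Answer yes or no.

no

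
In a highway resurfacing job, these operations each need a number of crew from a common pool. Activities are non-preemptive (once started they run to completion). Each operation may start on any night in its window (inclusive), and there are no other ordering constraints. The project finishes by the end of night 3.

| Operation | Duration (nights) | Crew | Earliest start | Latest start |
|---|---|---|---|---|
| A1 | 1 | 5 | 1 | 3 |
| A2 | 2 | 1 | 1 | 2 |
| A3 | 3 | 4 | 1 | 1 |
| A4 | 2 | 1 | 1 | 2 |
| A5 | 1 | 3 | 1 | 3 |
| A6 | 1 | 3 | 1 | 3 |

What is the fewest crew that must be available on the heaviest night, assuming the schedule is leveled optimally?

Early-start (A1@1, A2@1, A3@1, A4@1, A5@1, A6@1) gives peak 17: n1:17  n2:6  n3:4.
Shift A2→2, A4→2, A5→2, A6→3.
Schedule A1@1, A2@2, A3@1, A4@2, A5@2, A6@3: n1:9  n2:9  n3:9 — peak 9.
Total crew member-nights = 27 over 3 nights ⇒ peak ≥ ⌈27/3⌉ = 9, so 9 is optimal.

9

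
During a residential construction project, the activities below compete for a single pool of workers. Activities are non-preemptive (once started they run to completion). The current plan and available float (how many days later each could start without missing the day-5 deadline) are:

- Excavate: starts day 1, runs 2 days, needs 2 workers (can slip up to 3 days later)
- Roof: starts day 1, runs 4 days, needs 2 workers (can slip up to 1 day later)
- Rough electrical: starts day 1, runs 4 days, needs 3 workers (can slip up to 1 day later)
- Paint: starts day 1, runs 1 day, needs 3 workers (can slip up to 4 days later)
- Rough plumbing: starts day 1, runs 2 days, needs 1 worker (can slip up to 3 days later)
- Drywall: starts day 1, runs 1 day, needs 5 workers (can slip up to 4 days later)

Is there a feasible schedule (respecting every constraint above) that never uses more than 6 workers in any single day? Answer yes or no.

Total worker-days = 34; over 5 days the average is 34/5 > 6, so some day must exceed 6.

no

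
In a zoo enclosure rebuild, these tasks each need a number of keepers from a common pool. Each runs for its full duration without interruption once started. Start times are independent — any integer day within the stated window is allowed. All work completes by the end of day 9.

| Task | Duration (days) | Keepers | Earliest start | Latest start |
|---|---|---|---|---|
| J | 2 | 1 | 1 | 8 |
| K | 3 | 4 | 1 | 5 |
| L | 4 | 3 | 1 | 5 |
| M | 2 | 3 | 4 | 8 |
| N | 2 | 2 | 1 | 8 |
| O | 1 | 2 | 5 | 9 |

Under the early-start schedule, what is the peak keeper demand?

10

Early-start schedule: J@1, K@1, L@1, M@4, N@1, O@5.
Load per day: day 1: 10, day 2: 10, day 3: 7, day 4: 6, day 5: 5, day 6: 0, day 7: 0, day 8: 0, day 9: 0.
Peak is 10.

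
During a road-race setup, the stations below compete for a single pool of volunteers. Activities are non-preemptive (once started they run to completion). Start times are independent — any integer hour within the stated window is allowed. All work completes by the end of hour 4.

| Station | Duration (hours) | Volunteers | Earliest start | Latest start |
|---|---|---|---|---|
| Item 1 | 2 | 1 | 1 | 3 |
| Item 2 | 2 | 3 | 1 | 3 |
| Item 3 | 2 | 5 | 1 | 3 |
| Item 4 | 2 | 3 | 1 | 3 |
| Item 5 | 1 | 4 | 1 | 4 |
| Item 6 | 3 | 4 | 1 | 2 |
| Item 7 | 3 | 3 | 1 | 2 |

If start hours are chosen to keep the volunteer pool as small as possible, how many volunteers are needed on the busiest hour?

Early-start (Item 1@1, Item 2@1, Item 3@1, Item 4@1, Item 5@1, Item 6@1, Item 7@1) gives peak 23: h1:23  h2:19  h3:7  h4:0.
Shift Item 2→3, Item 4→3, Item 6→2.
Schedule Item 1@1, Item 2@3, Item 3@1, Item 4@3, Item 5@1, Item 6@2, Item 7@1: h1:13  h2:13  h3:13  h4:10 — peak 13.
Total volunteer-hours = 49 over 4 hours ⇒ peak ≥ ⌈49/4⌉ = 13, so 13 is optimal.

13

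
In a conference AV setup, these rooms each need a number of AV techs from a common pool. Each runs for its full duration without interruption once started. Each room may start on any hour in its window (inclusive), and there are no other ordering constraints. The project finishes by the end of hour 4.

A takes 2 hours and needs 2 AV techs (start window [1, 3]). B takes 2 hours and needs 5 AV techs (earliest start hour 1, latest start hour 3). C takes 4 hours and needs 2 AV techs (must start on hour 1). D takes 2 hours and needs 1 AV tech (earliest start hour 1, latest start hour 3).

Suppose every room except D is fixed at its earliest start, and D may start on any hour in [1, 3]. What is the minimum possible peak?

9

D@1: h1:10  h2:10  h3:2  h4:2 → peak 10
D@2: h1:9  h2:10  h3:3  h4:2 → peak 10
D@3: h1:9  h2:9  h3:3  h4:3 → peak 9
Best is D@3, peak 9.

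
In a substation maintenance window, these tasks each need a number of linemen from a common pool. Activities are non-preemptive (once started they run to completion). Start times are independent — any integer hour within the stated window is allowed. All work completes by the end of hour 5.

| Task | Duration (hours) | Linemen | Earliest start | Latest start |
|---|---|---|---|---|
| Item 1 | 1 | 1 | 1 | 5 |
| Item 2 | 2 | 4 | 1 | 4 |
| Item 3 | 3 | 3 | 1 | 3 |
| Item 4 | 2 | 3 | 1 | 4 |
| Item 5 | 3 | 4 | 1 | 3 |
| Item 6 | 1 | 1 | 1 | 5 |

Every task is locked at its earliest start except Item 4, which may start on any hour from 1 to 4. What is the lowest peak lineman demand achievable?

13

Item 4@1: h1:16  h2:14  h3:7  h4:0  h5:0 → peak 16
Item 4@2: h1:13  h2:14  h3:10  h4:0  h5:0 → peak 14
Item 4@3: h1:13  h2:11  h3:10  h4:3  h5:0 → peak 13
Item 4@4: h1:13  h2:11  h3:7  h4:3  h5:3 → peak 13
Best is Item 4@3, peak 13.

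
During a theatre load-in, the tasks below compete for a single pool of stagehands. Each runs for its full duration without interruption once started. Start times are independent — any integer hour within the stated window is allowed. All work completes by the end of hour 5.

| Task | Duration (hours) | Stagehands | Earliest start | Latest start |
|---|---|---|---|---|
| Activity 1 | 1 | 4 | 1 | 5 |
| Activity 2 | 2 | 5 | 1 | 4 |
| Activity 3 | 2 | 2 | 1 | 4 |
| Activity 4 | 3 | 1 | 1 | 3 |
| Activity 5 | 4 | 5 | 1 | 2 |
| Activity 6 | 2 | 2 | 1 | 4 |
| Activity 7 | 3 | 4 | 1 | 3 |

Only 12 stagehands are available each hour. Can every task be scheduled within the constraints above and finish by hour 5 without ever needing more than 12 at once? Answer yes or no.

yes

Schedule Activity 1@1, Activity 2@1, Activity 3@1, Activity 4@3, Activity 5@2, Activity 6@3, Activity 7@3: h1:11  h2:12  h3:12  h4:12  h5:10 — peak 12 ≤ 12.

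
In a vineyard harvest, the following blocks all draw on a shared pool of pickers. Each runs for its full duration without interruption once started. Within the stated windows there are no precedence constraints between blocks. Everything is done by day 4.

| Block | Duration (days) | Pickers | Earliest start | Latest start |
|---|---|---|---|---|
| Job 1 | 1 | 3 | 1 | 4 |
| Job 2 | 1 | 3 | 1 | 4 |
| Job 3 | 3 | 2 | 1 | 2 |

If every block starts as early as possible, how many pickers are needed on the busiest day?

8

Early-start schedule: Job 1@1, Job 2@1, Job 3@1.
Load per day: day 1: 8, day 2: 2, day 3: 2, day 4: 0.
Peak is 8.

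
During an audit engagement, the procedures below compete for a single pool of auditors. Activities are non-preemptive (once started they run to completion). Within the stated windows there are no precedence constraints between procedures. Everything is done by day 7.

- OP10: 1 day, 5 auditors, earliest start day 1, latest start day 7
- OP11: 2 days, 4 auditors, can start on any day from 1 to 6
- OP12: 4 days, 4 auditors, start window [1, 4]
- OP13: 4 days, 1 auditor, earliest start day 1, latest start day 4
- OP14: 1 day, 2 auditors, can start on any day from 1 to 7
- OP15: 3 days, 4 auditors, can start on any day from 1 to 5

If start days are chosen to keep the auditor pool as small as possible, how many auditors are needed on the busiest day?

8

Early-start (OP10@1, OP11@1, OP12@1, OP13@1, OP14@1, OP15@1) gives peak 20: d1:20  d2:13  d3:9  d4:5  d5:0  d6:0  d7:0.
Shift OP11→2, OP12→4, OP15→5.
Schedule OP10@1, OP11@2, OP12@4, OP13@1, OP14@1, OP15@5: d1:8  d2:5  d3:5  d4:5  d5:8  d6:8  d7:8 — peak 8.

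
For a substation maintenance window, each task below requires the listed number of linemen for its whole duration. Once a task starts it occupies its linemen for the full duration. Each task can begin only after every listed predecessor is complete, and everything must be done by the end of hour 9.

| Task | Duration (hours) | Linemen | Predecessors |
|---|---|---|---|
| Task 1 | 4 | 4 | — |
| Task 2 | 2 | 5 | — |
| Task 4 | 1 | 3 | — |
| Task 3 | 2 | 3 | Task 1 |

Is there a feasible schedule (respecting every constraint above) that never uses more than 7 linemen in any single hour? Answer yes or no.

Schedule Task 1@1, Task 2@5, Task 4@7, Task 3@8: h1:4  h2:4  h3:4  h4:4  h5:5  h6:5  h7:3  h8:3  h9:3 — peak 5 ≤ 7.

yes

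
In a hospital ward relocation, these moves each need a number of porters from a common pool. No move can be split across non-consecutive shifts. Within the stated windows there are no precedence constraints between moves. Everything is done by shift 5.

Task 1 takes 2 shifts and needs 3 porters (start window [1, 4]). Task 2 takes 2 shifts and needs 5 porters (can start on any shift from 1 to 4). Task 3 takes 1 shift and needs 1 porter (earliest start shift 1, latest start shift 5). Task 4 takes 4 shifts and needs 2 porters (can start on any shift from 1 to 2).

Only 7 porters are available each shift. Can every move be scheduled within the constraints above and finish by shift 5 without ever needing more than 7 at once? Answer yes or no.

Schedule Task 1@1, Task 2@3, Task 3@1, Task 4@1: s1:6  s2:5  s3:7  s4:7  s5:0 — peak 7 ≤ 7.

yes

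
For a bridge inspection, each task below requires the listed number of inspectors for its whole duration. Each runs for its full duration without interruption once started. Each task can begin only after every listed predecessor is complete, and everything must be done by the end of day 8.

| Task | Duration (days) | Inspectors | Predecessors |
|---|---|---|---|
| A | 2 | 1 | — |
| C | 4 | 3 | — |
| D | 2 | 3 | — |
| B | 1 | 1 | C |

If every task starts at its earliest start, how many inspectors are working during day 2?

7

At early start, day 2 has: A, C, D.
Demand: 1 + 3 + 3 = 7.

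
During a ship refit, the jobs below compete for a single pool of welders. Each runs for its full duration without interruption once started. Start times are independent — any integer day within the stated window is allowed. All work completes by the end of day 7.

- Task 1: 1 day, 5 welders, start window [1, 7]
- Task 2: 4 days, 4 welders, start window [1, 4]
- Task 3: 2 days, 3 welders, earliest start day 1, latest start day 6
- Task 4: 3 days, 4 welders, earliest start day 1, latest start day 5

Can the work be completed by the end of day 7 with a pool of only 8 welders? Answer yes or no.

yes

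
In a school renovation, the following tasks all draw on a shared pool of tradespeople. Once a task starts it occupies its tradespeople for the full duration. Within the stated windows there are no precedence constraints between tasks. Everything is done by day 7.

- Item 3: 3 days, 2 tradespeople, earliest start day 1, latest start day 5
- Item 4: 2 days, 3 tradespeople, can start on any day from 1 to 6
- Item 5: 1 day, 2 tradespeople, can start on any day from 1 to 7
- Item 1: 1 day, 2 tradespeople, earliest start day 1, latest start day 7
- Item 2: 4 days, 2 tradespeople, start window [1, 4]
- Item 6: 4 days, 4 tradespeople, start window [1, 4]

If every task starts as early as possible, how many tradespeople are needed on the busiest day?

15

Early-start schedule: Item 3@1, Item 4@1, Item 5@1, Item 1@1, Item 2@1, Item 6@1.
Load per day: day 1: 15, day 2: 11, day 3: 8, day 4: 6, day 5: 0, day 6: 0, day 7: 0.
Peak is 15.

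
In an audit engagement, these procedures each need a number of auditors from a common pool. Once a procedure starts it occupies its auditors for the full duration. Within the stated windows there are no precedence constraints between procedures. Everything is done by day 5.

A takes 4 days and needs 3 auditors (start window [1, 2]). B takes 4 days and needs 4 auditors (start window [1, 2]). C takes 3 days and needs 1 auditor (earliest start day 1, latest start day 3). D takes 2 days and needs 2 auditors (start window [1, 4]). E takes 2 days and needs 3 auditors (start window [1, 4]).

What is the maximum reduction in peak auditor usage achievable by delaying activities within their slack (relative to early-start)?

3

Early-start peak: d1:13  d2:13  d3:8  d4:7  d5:0 ⇒ 13.
Leveled (A@1, B@1, C@1, D@1, E@4): d1:10  d2:10  d3:8  d4:10  d5:3 ⇒ 10.
Reduction 13 − 10 = 3.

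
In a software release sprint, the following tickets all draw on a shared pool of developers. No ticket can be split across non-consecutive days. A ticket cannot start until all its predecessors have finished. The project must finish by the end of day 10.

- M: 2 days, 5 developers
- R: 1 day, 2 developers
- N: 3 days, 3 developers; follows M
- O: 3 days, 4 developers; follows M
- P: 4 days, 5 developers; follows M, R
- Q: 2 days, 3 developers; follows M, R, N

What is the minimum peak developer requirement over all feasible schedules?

8

Early-start (M@1, R@1, N@3, O@3, P@3, Q@6) gives peak 12: d1:7  d2:5  d3:12  d4:12  d5:12  d6:8  d7:3  d8:0  d9:0  d10:0.
Shift P→6.
Schedule M@1, R@1, N@3, O@3, P@6, Q@6: d1:7  d2:5  d3:7  d4:7  d5:7  d6:8  d7:8  d8:5  d9:5  d10:0 — peak 8.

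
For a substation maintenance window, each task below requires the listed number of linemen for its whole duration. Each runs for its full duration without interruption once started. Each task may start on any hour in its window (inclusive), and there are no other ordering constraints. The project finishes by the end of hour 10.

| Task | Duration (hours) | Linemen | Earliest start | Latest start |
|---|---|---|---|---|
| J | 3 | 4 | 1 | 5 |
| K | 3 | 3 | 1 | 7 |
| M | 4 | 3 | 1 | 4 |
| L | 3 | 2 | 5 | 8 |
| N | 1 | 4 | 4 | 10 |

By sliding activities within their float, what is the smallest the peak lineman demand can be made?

Early-start (J@1, K@1, M@1, L@5, N@4) gives peak 10: h1:10  h2:10  h3:10  h4:7  h5:2  h6:2  h7:2  h8:0  h9:0  h10:0.
Shift K→4, M→4, L→7, N→8.
Schedule J@1, K@4, M@4, L@7, N@8: h1:4  h2:4  h3:4  h4:6  h5:6  h6:6  h7:5  h8:6  h9:2  h10:0 — peak 6.

6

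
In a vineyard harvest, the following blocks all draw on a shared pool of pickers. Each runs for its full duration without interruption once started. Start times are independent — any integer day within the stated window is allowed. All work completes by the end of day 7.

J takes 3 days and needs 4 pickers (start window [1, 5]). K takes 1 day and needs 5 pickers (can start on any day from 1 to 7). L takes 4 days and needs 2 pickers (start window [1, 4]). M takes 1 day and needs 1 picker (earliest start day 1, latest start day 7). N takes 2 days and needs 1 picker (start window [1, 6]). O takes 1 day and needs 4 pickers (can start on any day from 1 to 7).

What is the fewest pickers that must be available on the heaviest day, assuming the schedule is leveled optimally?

6

Early-start (J@1, K@1, L@1, M@1, N@1, O@1) gives peak 17: d1:17  d2:7  d3:6  d4:2  d5:0  d6:0  d7:0.
Shift K→5, M→4, N→4, O→6.
Schedule J@1, K@5, L@1, M@4, N@4, O@6: d1:6  d2:6  d3:6  d4:4  d5:6  d6:4  d7:0 — peak 6.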